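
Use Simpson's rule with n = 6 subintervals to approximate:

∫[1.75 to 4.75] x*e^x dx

f(x) = x*e^x
a = 1.75, b = 4.75, n = 6
h = (b - a)/n = 0.500000

Simpson's rule: (h/3)[f(x₀) + 4f(x₁) + 2f(x₂) + ... + f(xₙ)]

x_0 = 1.7500, f(x_0) = 10.070555, coefficient = 1
x_1 = 2.2500, f(x_1) = 21.347406, coefficient = 4
x_2 = 2.7500, f(x_2) = 43.017238, coefficient = 2
x_3 = 3.2500, f(x_3) = 83.818605, coefficient = 4
x_4 = 3.7500, f(x_4) = 159.454058, coefficient = 2
x_5 = 4.2500, f(x_5) = 297.948002, coefficient = 4
x_6 = 4.7500, f(x_6) = 549.025352, coefficient = 1

I ≈ (0.500000/3) × 2576.494548 = 429.415758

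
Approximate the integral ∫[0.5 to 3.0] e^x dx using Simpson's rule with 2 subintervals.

f(x) = e^x
a = 0.5, b = 3.0, n = 2
h = (b - a)/n = 1.250000

Simpson's rule: (h/3)[f(x₀) + 4f(x₁) + 2f(x₂) + ... + f(xₙ)]

x_0 = 0.5000, f(x_0) = 1.648721, coefficient = 1
x_1 = 1.7500, f(x_1) = 5.754603, coefficient = 4
x_2 = 3.0000, f(x_2) = 20.085537, coefficient = 1

I ≈ (1.250000/3) × 44.752669 = 18.646945
Exact value: 18.436816
Error: 0.210130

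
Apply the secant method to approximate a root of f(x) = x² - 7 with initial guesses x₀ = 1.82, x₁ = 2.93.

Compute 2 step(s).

f(x) = x² - 7
x₀ = 1.82, x₁ = 2.93

Secant formula: x_{n+1} = x_n - f(x_n)(x_n - x_{n-1})/(f(x_n) - f(x_{n-1}))

Iteration 1:
  f(1.820000) = -3.687600
  f(2.930000) = 1.584900
  x_2 = 2.930000 - 1.584900×(2.930000 - 1.820000)/(1.584900 - (-3.687600))
       = 2.596337
Iteration 2:
  f(2.930000) = 1.584900
  f(2.596337) = -0.259035
  x_3 = 2.596337 - (-0.259035)×(2.596337 - 2.930000)/(-0.259035 - 1.584900)
       = 2.643210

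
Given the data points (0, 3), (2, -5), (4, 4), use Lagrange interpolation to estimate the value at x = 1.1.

Lagrange interpolation formula:
P(x) = Σ yᵢ × Lᵢ(x)
where Lᵢ(x) = Π_{j≠i} (x - xⱼ)/(xᵢ - xⱼ)

L_0(1.1) = (1.1 - 2)/(0 - 2) × (1.1 - 4)/(0 - 4) = 0.326250
L_1(1.1) = (1.1 - 0)/(2 - 0) × (1.1 - 4)/(2 - 4) = 0.797500
L_2(1.1) = (1.1 - 0)/(4 - 0) × (1.1 - 2)/(4 - 2) = -0.123750

P(1.1) = 3×L_0(1.1) + (-5)×L_1(1.1) + 4×L_2(1.1)
P(1.1) = -3.503750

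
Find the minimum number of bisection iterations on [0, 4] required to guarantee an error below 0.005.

We need (b-a)/2^n ≤ 0.005
(4 - 0)/2^n ≤ 0.005
4/2^n ≤ 0.005
2^n ≥ 800
n ≥ log₂(800) = 9.64
n ≥ 10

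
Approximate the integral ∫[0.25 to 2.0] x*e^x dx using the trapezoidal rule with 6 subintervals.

f(x) = x*e^x
a = 0.25, b = 2.0, n = 6
h = (b - a)/n = 0.291667

Trapezoidal rule: (h/2)[f(x₀) + 2f(x₁) + 2f(x₂) + ... + f(xₙ)]

x_0 = 0.2500, f(x_0) = 0.321006, coefficient = 1
x_1 = 0.5417, f(x_1) = 0.931054, coefficient = 2
x_2 = 0.8333, f(x_2) = 1.917480, coefficient = 2
x_3 = 1.1250, f(x_3) = 3.465244, coefficient = 2
x_4 = 1.4167, f(x_4) = 5.841417, coefficient = 2
x_5 = 1.7083, f(x_5) = 9.429580, coefficient = 2
x_6 = 2.0000, f(x_6) = 14.778112, coefficient = 1

I ≈ (0.291667/2) × 58.268668 = 8.497514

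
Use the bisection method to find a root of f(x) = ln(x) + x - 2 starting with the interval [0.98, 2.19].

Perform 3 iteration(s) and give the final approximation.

f(x) = ln(x) + x - 2
Initial interval: [0.98, 2.19]

Iteration 1:
  c_1 = (0.980000 + 2.190000)/2 = 1.585000
  f(c_1) = f(1.585000) = 0.045584
  f(a) × f(c) < 0, new interval: [0.980000, 1.585000]
Iteration 2:
  c_2 = (0.980000 + 1.585000)/2 = 1.282500
  f(c_2) = f(1.282500) = -0.468689
  f(a) × f(c) ≥ 0, new interval: [1.282500, 1.585000]
Iteration 3:
  c_3 = (1.282500 + 1.585000)/2 = 1.433750
  f(c_3) = f(1.433750) = -0.205957
  f(a) × f(c) ≥ 0, new interval: [1.433750, 1.585000]

After 3 iteration(s), the approximation is c_3 = 1.433750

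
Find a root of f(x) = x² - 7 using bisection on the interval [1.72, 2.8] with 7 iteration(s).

f(x) = x² - 7
Initial interval: [1.72, 2.8]

Iteration 1:
  c_1 = (1.720000 + 2.800000)/2 = 2.260000
  f(c_1) = f(2.260000) = -1.892400
  f(a) × f(c) ≥ 0, new interval: [2.260000, 2.800000]
Iteration 2:
  c_2 = (2.260000 + 2.800000)/2 = 2.530000
  f(c_2) = f(2.530000) = -0.599100
  f(a) × f(c) ≥ 0, new interval: [2.530000, 2.800000]
Iteration 3:
  c_3 = (2.530000 + 2.800000)/2 = 2.665000
  f(c_3) = f(2.665000) = 0.102225
  f(a) × f(c) < 0, new interval: [2.530000, 2.665000]
Iteration 4:
  c_4 = (2.530000 + 2.665000)/2 = 2.597500
  f(c_4) = f(2.597500) = -0.252994
  f(a) × f(c) ≥ 0, new interval: [2.597500, 2.665000]
Iteration 5:
  c_5 = (2.597500 + 2.665000)/2 = 2.631250
  f(c_5) = f(2.631250) = -0.076523
  f(a) × f(c) ≥ 0, new interval: [2.631250, 2.665000]
Iteration 6:
  c_6 = (2.631250 + 2.665000)/2 = 2.648125
  f(c_6) = f(2.648125) = 0.012566
  f(a) × f(c) < 0, new interval: [2.631250, 2.648125]
Iteration 7:
  c_7 = (2.631250 + 2.648125)/2 = 2.639687
  f(c_7) = f(2.639687) = -0.032050
  f(a) × f(c) ≥ 0, new interval: [2.639687, 2.648125]

After 7 iteration(s), the approximation is c_7 = 2.639687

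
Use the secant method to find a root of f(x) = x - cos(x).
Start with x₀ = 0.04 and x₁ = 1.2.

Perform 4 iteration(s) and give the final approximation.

f(x) = x - cos(x)
x₀ = 0.04, x₁ = 1.2

Secant formula: x_{n+1} = x_n - f(x_n)(x_n - x_{n-1})/(f(x_n) - f(x_{n-1}))

Iteration 1:
  f(0.040000) = -0.959200
  f(1.200000) = 0.837642
  x_2 = 1.200000 - 0.837642×(1.200000 - 0.040000)/(0.837642 - (-0.959200))
       = 0.659237
Iteration 2:
  f(1.200000) = 0.837642
  f(0.659237) = -0.131222
  x_3 = 0.659237 - (-0.131222)×(0.659237 - 1.200000)/(-0.131222 - 0.837642)
       = 0.732478
Iteration 3:
  f(0.659237) = -0.131222
  f(0.732478) = -0.011042
  x_4 = 0.732478 - (-0.011042)×(0.732478 - 0.659237)/(-0.011042 - (-0.131222))
       = 0.739207
Iteration 4:
  f(0.732478) = -0.011042
  f(0.739207) = 0.000204
  x_5 = 0.739207 - 0.000204×(0.739207 - 0.732478)/(0.000204 - (-0.011042))
       = 0.739085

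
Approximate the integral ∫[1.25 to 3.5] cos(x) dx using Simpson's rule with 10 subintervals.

f(x) = cos(x)
a = 1.25, b = 3.5, n = 10
h = (b - a)/n = 0.225000

Simpson's rule: (h/3)[f(x₀) + 4f(x₁) + 2f(x₂) + ... + f(xₙ)]

x_0 = 1.2500, f(x_0) = 0.315322, coefficient = 1
x_1 = 1.4750, f(x_1) = 0.095650, coefficient = 4
x_2 = 1.7000, f(x_2) = -0.128844, coefficient = 2
x_3 = 1.9250, f(x_3) = -0.346844, coefficient = 4
x_4 = 2.1500, f(x_4) = -0.547358, coefficient = 2
x_5 = 2.3750, f(x_5) = -0.720278, coefficient = 4
x_6 = 2.6000, f(x_6) = -0.856889, coefficient = 2
x_7 = 2.8250, f(x_7) = -0.950302, coefficient = 4
x_8 = 3.0500, f(x_8) = -0.995808, coefficient = 2
x_9 = 3.2750, f(x_9) = -0.991114, coefficient = 4
x_10 = 3.5000, f(x_10) = -0.936457, coefficient = 1

I ≈ (0.225000/3) × -17.330486 = -1.299786
Exact value: -1.299768
Error: 0.000019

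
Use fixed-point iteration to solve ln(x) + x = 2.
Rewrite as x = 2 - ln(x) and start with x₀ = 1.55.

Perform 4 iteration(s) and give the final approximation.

Equation: ln(x) + x = 2
Fixed-point form: x = 2 - ln(x)
x₀ = 1.55

x_1 = g(1.550000) = 1.561745
x_2 = g(1.561745) = 1.554196
x_3 = g(1.554196) = 1.559042
x_4 = g(1.559042) = 1.555929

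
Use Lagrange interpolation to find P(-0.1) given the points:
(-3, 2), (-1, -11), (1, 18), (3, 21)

Lagrange interpolation formula:
P(x) = Σ yᵢ × Lᵢ(x)
where Lᵢ(x) = Π_{j≠i} (x - xⱼ)/(xᵢ - xⱼ)

L_0(-0.1) = (-0.1 - (-1))/(-3 - (-1)) × (-0.1 - 1)/(-3 - 1) × (-0.1 - 3)/(-3 - 3) = -0.063938
L_1(-0.1) = (-0.1 - (-3))/(-1 - (-3)) × (-0.1 - 1)/(-1 - 1) × (-0.1 - 3)/(-1 - 3) = 0.618062
L_2(-0.1) = (-0.1 - (-3))/(1 - (-3)) × (-0.1 - (-1))/(1 - (-1)) × (-0.1 - 3)/(1 - 3) = 0.505687
L_3(-0.1) = (-0.1 - (-3))/(3 - (-3)) × (-0.1 - (-1))/(3 - (-1)) × (-0.1 - 1)/(3 - 1) = -0.059813

P(-0.1) = 2×L_0(-0.1) + (-11)×L_1(-0.1) + 18×L_2(-0.1) + 21×L_3(-0.1)
P(-0.1) = 0.919750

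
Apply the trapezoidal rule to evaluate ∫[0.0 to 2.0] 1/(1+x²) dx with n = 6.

f(x) = 1/(1+x²)
a = 0.0, b = 2.0, n = 6
h = (b - a)/n = 0.333333

Trapezoidal rule: (h/2)[f(x₀) + 2f(x₁) + 2f(x₂) + ... + f(xₙ)]

x_0 = 0.0000, f(x_0) = 1.000000, coefficient = 1
x_1 = 0.3333, f(x_1) = 0.900000, coefficient = 2
x_2 = 0.6667, f(x_2) = 0.692308, coefficient = 2
x_3 = 1.0000, f(x_3) = 0.500000, coefficient = 2
x_4 = 1.3333, f(x_4) = 0.360000, coefficient = 2
x_5 = 1.6667, f(x_5) = 0.264706, coefficient = 2
x_6 = 2.0000, f(x_6) = 0.200000, coefficient = 1

I ≈ (0.333333/2) × 6.634027 = 1.105671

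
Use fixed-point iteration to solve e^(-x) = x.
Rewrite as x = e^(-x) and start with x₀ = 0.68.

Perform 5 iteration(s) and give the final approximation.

Equation: e^(-x) = x
Fixed-point form: x = e^(-x)
x₀ = 0.68

x_1 = g(0.680000) = 0.506617
x_2 = g(0.506617) = 0.602531
x_3 = g(0.602531) = 0.547425
x_4 = g(0.547425) = 0.578438
x_5 = g(0.578438) = 0.560774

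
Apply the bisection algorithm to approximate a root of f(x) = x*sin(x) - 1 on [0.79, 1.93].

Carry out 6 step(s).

f(x) = x*sin(x) - 1
Initial interval: [0.79, 1.93]

Iteration 1:
  c_1 = (0.790000 + 1.930000)/2 = 1.360000
  f(c_1) = f(1.360000) = 0.329896
  f(a) × f(c) < 0, new interval: [0.790000, 1.360000]
Iteration 2:
  c_2 = (0.790000 + 1.360000)/2 = 1.075000
  f(c_2) = f(1.075000) = -0.054441
  f(a) × f(c) ≥ 0, new interval: [1.075000, 1.360000]
Iteration 3:
  c_3 = (1.075000 + 1.360000)/2 = 1.217500
  f(c_3) = f(1.217500) = 0.142304
  f(a) × f(c) < 0, new interval: [1.075000, 1.217500]
Iteration 4:
  c_4 = (1.075000 + 1.217500)/2 = 1.146250
  f(c_4) = f(1.146250) = 0.044492
  f(a) × f(c) < 0, new interval: [1.075000, 1.146250]
Iteration 5:
  c_5 = (1.075000 + 1.146250)/2 = 1.110625
  f(c_5) = f(1.110625) = -0.004906
  f(a) × f(c) ≥ 0, new interval: [1.110625, 1.146250]
Iteration 6:
  c_6 = (1.110625 + 1.146250)/2 = 1.128437
  f(c_6) = f(1.128437) = 0.019819
  f(a) × f(c) < 0, new interval: [1.110625, 1.128437]

After 6 iteration(s), the approximation is c_6 = 1.128437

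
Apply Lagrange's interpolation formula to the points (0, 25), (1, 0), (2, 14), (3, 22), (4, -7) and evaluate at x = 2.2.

Lagrange interpolation formula:
P(x) = Σ yᵢ × Lᵢ(x)
where Lᵢ(x) = Π_{j≠i} (x - xⱼ)/(xᵢ - xⱼ)

L_0(2.2) = (2.2 - 1)/(0 - 1) × (2.2 - 2)/(0 - 2) × (2.2 - 3)/(0 - 3) × (2.2 - 4)/(0 - 4) = 0.014400
L_1(2.2) = (2.2 - 0)/(1 - 0) × (2.2 - 2)/(1 - 2) × (2.2 - 3)/(1 - 3) × (2.2 - 4)/(1 - 4) = -0.105600
L_2(2.2) = (2.2 - 0)/(2 - 0) × (2.2 - 1)/(2 - 1) × (2.2 - 3)/(2 - 3) × (2.2 - 4)/(2 - 4) = 0.950400
L_3(2.2) = (2.2 - 0)/(3 - 0) × (2.2 - 1)/(3 - 1) × (2.2 - 2)/(3 - 2) × (2.2 - 4)/(3 - 4) = 0.158400
L_4(2.2) = (2.2 - 0)/(4 - 0) × (2.2 - 1)/(4 - 1) × (2.2 - 2)/(4 - 2) × (2.2 - 3)/(4 - 3) = -0.017600

P(2.2) = 25×L_0(2.2) + 0×L_1(2.2) + 14×L_2(2.2) + 22×L_3(2.2) + (-7)×L_4(2.2)
P(2.2) = 17.273600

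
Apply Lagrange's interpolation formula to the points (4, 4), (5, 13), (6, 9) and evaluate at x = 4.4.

Lagrange interpolation formula:
P(x) = Σ yᵢ × Lᵢ(x)
where Lᵢ(x) = Π_{j≠i} (x - xⱼ)/(xᵢ - xⱼ)

L_0(4.4) = (4.4 - 5)/(4 - 5) × (4.4 - 6)/(4 - 6) = 0.480000
L_1(4.4) = (4.4 - 4)/(5 - 4) × (4.4 - 6)/(5 - 6) = 0.640000
L_2(4.4) = (4.4 - 4)/(6 - 4) × (4.4 - 5)/(6 - 5) = -0.120000

P(4.4) = 4×L_0(4.4) + 13×L_1(4.4) + 9×L_2(4.4)
P(4.4) = 9.160000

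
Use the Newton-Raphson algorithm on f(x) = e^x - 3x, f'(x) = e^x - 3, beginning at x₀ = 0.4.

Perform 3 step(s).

f(x) = e^x - 3x
f'(x) = e^x - 3
x₀ = 0.4

Newton-Raphson formula: x_{n+1} = x_n - f(x_n)/f'(x_n)

Iteration 1:
  f(0.400000) = 0.291825
  f'(0.400000) = -1.508175
  x_1 = 0.400000 - 0.291825/(-1.508175) = 0.593495
Iteration 2:
  f(0.593495) = 0.029819
  f'(0.593495) = -1.189695
  x_2 = 0.593495 - 0.029819/(-1.189695) = 0.618560
Iteration 3:
  f(0.618560) = 0.000573
  f'(0.618560) = -1.143747
  x_3 = 0.618560 - 0.000573/(-1.143747) = 0.619061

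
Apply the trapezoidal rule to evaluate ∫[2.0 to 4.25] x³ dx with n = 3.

f(x) = x³
a = 2.0, b = 4.25, n = 3
h = (b - a)/n = 0.750000

Trapezoidal rule: (h/2)[f(x₀) + 2f(x₁) + 2f(x₂) + ... + f(xₙ)]

x_0 = 2.0000, f(x_0) = 8.000000, coefficient = 1
x_1 = 2.7500, f(x_1) = 20.796875, coefficient = 2
x_2 = 3.5000, f(x_2) = 42.875000, coefficient = 2
x_3 = 4.2500, f(x_3) = 76.765625, coefficient = 1

I ≈ (0.750000/2) × 212.109375 = 79.541016
Exact value: 77.563477
Error: 1.977539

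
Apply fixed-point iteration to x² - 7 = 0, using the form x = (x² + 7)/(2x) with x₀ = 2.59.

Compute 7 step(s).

Equation: x² - 7 = 0
Fixed-point form: x = (x² + 7)/(2x)
x₀ = 2.59

x_1 = g(2.590000) = 2.646351
x_2 = g(2.646351) = 2.645751
x_3 = g(2.645751) = 2.645751
x_4 = g(2.645751) = 2.645751
x_5 = g(2.645751) = 2.645751
x_6 = g(2.645751) = 2.645751
x_7 = g(2.645751) = 2.645751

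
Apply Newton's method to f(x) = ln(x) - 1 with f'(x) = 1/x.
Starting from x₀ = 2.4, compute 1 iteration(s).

f(x) = ln(x) - 1
f'(x) = 1/x
x₀ = 2.4

Newton-Raphson formula: x_{n+1} = x_n - f(x_n)/f'(x_n)

Iteration 1:
  f(2.400000) = -0.124531
  f'(2.400000) = 0.416667
  x_1 = 2.400000 - (-0.124531)/0.416667 = 2.698875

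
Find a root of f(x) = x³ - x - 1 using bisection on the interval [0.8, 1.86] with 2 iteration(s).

f(x) = x³ - x - 1
Initial interval: [0.8, 1.86]

Iteration 1:
  c_1 = (0.800000 + 1.860000)/2 = 1.330000
  f(c_1) = f(1.330000) = 0.022637
  f(a) × f(c) < 0, new interval: [0.800000, 1.330000]
Iteration 2:
  c_2 = (0.800000 + 1.330000)/2 = 1.065000
  f(c_2) = f(1.065000) = -0.857050
  f(a) × f(c) ≥ 0, new interval: [1.065000, 1.330000]

After 2 iteration(s), the approximation is c_2 = 1.065000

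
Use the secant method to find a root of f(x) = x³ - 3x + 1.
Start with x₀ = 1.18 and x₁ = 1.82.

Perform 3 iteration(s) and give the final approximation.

f(x) = x³ - 3x + 1
x₀ = 1.18, x₁ = 1.82

Secant formula: x_{n+1} = x_n - f(x_n)(x_n - x_{n-1})/(f(x_n) - f(x_{n-1}))

Iteration 1:
  f(1.180000) = -0.896968
  f(1.820000) = 1.568568
  x_2 = 1.820000 - 1.568568×(1.820000 - 1.180000)/(1.568568 - (-0.896968))
       = 1.412834
Iteration 2:
  f(1.820000) = 1.568568
  f(1.412834) = -0.418345
  x_3 = 1.412834 - (-0.418345)×(1.412834 - 1.820000)/(-0.418345 - 1.568568)
       = 1.498563
Iteration 3:
  f(1.412834) = -0.418345
  f(1.498563) = -0.130381
  x_4 = 1.498563 - (-0.130381)×(1.498563 - 1.412834)/(-0.130381 - (-0.418345))
       = 1.537378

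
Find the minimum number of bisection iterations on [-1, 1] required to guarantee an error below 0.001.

We need (b-a)/2^n ≤ 0.001
(1 - (-1))/2^n ≤ 0.001
2/2^n ≤ 0.001
2^n ≥ 2000
n ≥ log₂(2000) = 10.97
n ≥ 11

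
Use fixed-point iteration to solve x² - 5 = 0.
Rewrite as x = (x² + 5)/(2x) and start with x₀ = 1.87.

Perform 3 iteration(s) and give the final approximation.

Equation: x² - 5 = 0
Fixed-point form: x = (x² + 5)/(2x)
x₀ = 1.87

x_1 = g(1.870000) = 2.271898
x_2 = g(2.271898) = 2.236351
x_3 = g(2.236351) = 2.236068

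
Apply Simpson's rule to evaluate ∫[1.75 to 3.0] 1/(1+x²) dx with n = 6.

f(x) = 1/(1+x²)
a = 1.75, b = 3.0, n = 6
h = (b - a)/n = 0.208333

Simpson's rule: (h/3)[f(x₀) + 4f(x₁) + 2f(x₂) + ... + f(xₙ)]

x_0 = 1.7500, f(x_0) = 0.246154, coefficient = 1
x_1 = 1.9583, f(x_1) = 0.206822, coefficient = 4
x_2 = 2.1667, f(x_2) = 0.175610, coefficient = 2
x_3 = 2.3750, f(x_3) = 0.150588, coefficient = 4
x_4 = 2.5833, f(x_4) = 0.130317, coefficient = 2
x_5 = 2.7917, f(x_5) = 0.113722, coefficient = 4
x_6 = 3.0000, f(x_6) = 0.100000, coefficient = 1

I ≈ (0.208333/3) × 2.842535 = 0.197398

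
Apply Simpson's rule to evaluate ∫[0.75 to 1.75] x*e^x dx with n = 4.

f(x) = x*e^x
a = 0.75, b = 1.75, n = 4
h = (b - a)/n = 0.250000

Simpson's rule: (h/3)[f(x₀) + 4f(x₁) + 2f(x₂) + ... + f(xₙ)]

x_0 = 0.7500, f(x_0) = 1.587750, coefficient = 1
x_1 = 1.0000, f(x_1) = 2.718282, coefficient = 4
x_2 = 1.2500, f(x_2) = 4.362929, coefficient = 2
x_3 = 1.5000, f(x_3) = 6.722534, coefficient = 4
x_4 = 1.7500, f(x_4) = 10.070555, coefficient = 1

I ≈ (0.250000/3) × 58.147424 = 4.845619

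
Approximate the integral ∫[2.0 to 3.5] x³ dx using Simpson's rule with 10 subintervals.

f(x) = x³
a = 2.0, b = 3.5, n = 10
h = (b - a)/n = 0.150000

Simpson's rule: (h/3)[f(x₀) + 4f(x₁) + 2f(x₂) + ... + f(xₙ)]

x_0 = 2.0000, f(x_0) = 8.000000, coefficient = 1
x_1 = 2.1500, f(x_1) = 9.938375, coefficient = 4
x_2 = 2.3000, f(x_2) = 12.167000, coefficient = 2
x_3 = 2.4500, f(x_3) = 14.706125, coefficient = 4
x_4 = 2.6000, f(x_4) = 17.576000, coefficient = 2
x_5 = 2.7500, f(x_5) = 20.796875, coefficient = 4
x_6 = 2.9000, f(x_6) = 24.389000, coefficient = 2
x_7 = 3.0500, f(x_7) = 28.372625, coefficient = 4
x_8 = 3.2000, f(x_8) = 32.768000, coefficient = 2
x_9 = 3.3500, f(x_9) = 37.595375, coefficient = 4
x_10 = 3.5000, f(x_10) = 42.875000, coefficient = 1

I ≈ (0.150000/3) × 670.312500 = 33.515625
Exact value: 33.515625
Error: 0.000000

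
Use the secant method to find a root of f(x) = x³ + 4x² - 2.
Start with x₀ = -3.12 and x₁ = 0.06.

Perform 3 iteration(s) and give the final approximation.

f(x) = x³ + 4x² - 2
x₀ = -3.12, x₁ = 0.06

Secant formula: x_{n+1} = x_n - f(x_n)(x_n - x_{n-1})/(f(x_n) - f(x_{n-1}))

Iteration 1:
  f(-3.120000) = 6.566272
  f(0.060000) = -1.985384
  x_2 = 0.060000 - (-1.985384)×(0.060000 - (-3.120000))/(-1.985384 - 6.566272)
       = -0.678281
Iteration 2:
  f(0.060000) = -1.985384
  f(-0.678281) = -0.471795
  x_3 = -0.678281 - (-0.471795)×(-0.678281 - 0.060000)/(-0.471795 - (-1.985384))
       = -0.908407
Iteration 3:
  f(-0.678281) = -0.471795
  f(-0.908407) = 0.551193
  x_4 = -0.908407 - 0.551193×(-0.908407 - (-0.678281))/(0.551193 - (-0.471795))
       = -0.784413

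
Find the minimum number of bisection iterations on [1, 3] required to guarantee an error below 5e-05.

We need (b-a)/2^n ≤ 5e-05
(3 - 1)/2^n ≤ 5e-05
2/2^n ≤ 5e-05
2^n ≥ 40000
n ≥ log₂(40000) = 15.29
n ≥ 16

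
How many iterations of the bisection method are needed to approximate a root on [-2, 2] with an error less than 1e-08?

We need (b-a)/2^n ≤ 1e-08
(2 - (-2))/2^n ≤ 1e-08
4/2^n ≤ 1e-08
2^n ≥ 400000000
n ≥ log₂(400000000) = 28.58
n ≥ 29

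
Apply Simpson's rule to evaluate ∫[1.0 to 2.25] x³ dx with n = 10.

f(x) = x³
a = 1.0, b = 2.25, n = 10
h = (b - a)/n = 0.125000

Simpson's rule: (h/3)[f(x₀) + 4f(x₁) + 2f(x₂) + ... + f(xₙ)]

x_0 = 1.0000, f(x_0) = 1.000000, coefficient = 1
x_1 = 1.1250, f(x_1) = 1.423828, coefficient = 4
x_2 = 1.2500, f(x_2) = 1.953125, coefficient = 2
x_3 = 1.3750, f(x_3) = 2.599609, coefficient = 4
x_4 = 1.5000, f(x_4) = 3.375000, coefficient = 2
x_5 = 1.6250, f(x_5) = 4.291016, coefficient = 4
x_6 = 1.7500, f(x_6) = 5.359375, coefficient = 2
x_7 = 1.8750, f(x_7) = 6.591797, coefficient = 4
x_8 = 2.0000, f(x_8) = 8.000000, coefficient = 2
x_9 = 2.1250, f(x_9) = 9.595703, coefficient = 4
x_10 = 2.2500, f(x_10) = 11.390625, coefficient = 1

I ≈ (0.125000/3) × 147.773438 = 6.157227
Exact value: 6.157227
Error: 0.000000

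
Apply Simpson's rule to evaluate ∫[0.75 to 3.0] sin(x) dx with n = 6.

f(x) = sin(x)
a = 0.75, b = 3.0, n = 6
h = (b - a)/n = 0.375000

Simpson's rule: (h/3)[f(x₀) + 4f(x₁) + 2f(x₂) + ... + f(xₙ)]

x_0 = 0.7500, f(x_0) = 0.681639, coefficient = 1
x_1 = 1.1250, f(x_1) = 0.902268, coefficient = 4
x_2 = 1.5000, f(x_2) = 0.997495, coefficient = 2
x_3 = 1.8750, f(x_3) = 0.954086, coefficient = 4
x_4 = 2.2500, f(x_4) = 0.778073, coefficient = 2
x_5 = 2.6250, f(x_5) = 0.493920, coefficient = 4
x_6 = 3.0000, f(x_6) = 0.141120, coefficient = 1

I ≈ (0.375000/3) × 13.774990 = 1.721874
Exact value: 1.721681
Error: 0.000192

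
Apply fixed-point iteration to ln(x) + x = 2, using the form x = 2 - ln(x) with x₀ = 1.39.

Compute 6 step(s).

Equation: ln(x) + x = 2
Fixed-point form: x = 2 - ln(x)
x₀ = 1.39

x_1 = g(1.390000) = 1.670696
x_2 = g(1.670696) = 1.486760
x_3 = g(1.486760) = 1.603401
x_4 = g(1.603401) = 1.527873
x_5 = g(1.527873) = 1.576123
x_6 = g(1.576123) = 1.545032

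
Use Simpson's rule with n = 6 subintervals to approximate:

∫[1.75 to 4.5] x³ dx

f(x) = x³
a = 1.75, b = 4.5, n = 6
h = (b - a)/n = 0.458333

Simpson's rule: (h/3)[f(x₀) + 4f(x₁) + 2f(x₂) + ... + f(xₙ)]

x_0 = 1.7500, f(x_0) = 5.359375, coefficient = 1
x_1 = 2.2083, f(x_1) = 10.769459, coefficient = 4
x_2 = 2.6667, f(x_2) = 18.962963, coefficient = 2
x_3 = 3.1250, f(x_3) = 30.517578, coefficient = 4
x_4 = 3.5833, f(x_4) = 46.010995, coefficient = 2
x_5 = 4.0417, f(x_5) = 66.020906, coefficient = 4
x_6 = 4.5000, f(x_6) = 91.125000, coefficient = 1

I ≈ (0.458333/3) × 655.664062 = 100.170898
Exact value: 100.170898
Error: 0.000000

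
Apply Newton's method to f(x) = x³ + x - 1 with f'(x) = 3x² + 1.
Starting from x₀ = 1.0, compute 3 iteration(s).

f(x) = x³ + x - 1
f'(x) = 3x² + 1
x₀ = 1.0

Newton-Raphson formula: x_{n+1} = x_n - f(x_n)/f'(x_n)

Iteration 1:
  f(1.000000) = 1.000000
  f'(1.000000) = 4.000000
  x_1 = 1.000000 - 1.000000/4.000000 = 0.750000
Iteration 2:
  f(0.750000) = 0.171875
  f'(0.750000) = 2.687500
  x_2 = 0.750000 - 0.171875/2.687500 = 0.686047
Iteration 3:
  f(0.686047) = 0.008941
  f'(0.686047) = 2.411979
  x_3 = 0.686047 - 0.008941/2.411979 = 0.682340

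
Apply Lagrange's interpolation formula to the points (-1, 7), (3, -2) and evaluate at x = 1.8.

Lagrange interpolation formula:
P(x) = Σ yᵢ × Lᵢ(x)
where Lᵢ(x) = Π_{j≠i} (x - xⱼ)/(xᵢ - xⱼ)

L_0(1.8) = (1.8 - 3)/(-1 - 3) = 0.300000
L_1(1.8) = (1.8 - (-1))/(3 - (-1)) = 0.700000

P(1.8) = 7×L_0(1.8) + (-2)×L_1(1.8)
P(1.8) = 0.700000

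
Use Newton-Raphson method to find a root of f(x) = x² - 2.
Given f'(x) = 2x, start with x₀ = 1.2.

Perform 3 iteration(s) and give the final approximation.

f(x) = x² - 2
f'(x) = 2x
x₀ = 1.2

Newton-Raphson formula: x_{n+1} = x_n - f(x_n)/f'(x_n)

Iteration 1:
  f(1.200000) = -0.560000
  f'(1.200000) = 2.400000
  x_1 = 1.200000 - (-0.560000)/2.400000 = 1.433333
Iteration 2:
  f(1.433333) = 0.054444
  f'(1.433333) = 2.866667
  x_2 = 1.433333 - 0.054444/2.866667 = 1.414341
Iteration 3:
  f(1.414341) = 0.000361
  f'(1.414341) = 2.828682
  x_3 = 1.414341 - 0.000361/2.828682 = 1.414214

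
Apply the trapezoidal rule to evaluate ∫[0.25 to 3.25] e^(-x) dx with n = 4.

f(x) = e^(-x)
a = 0.25, b = 3.25, n = 4
h = (b - a)/n = 0.750000

Trapezoidal rule: (h/2)[f(x₀) + 2f(x₁) + 2f(x₂) + ... + f(xₙ)]

x_0 = 0.2500, f(x_0) = 0.778801, coefficient = 1
x_1 = 1.0000, f(x_1) = 0.367879, coefficient = 2
x_2 = 1.7500, f(x_2) = 0.173774, coefficient = 2
x_3 = 2.5000, f(x_3) = 0.082085, coefficient = 2
x_4 = 3.2500, f(x_4) = 0.038774, coefficient = 1

I ≈ (0.750000/2) × 2.065052 = 0.774394
Exact value: 0.740027
Error: 0.034368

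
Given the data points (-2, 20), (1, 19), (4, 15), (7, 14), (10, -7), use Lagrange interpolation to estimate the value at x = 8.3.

Lagrange interpolation formula:
P(x) = Σ yᵢ × Lᵢ(x)
where Lᵢ(x) = Π_{j≠i} (x - xⱼ)/(xᵢ - xⱼ)

L_0(8.3) = (8.3 - 1)/(-2 - 1) × (8.3 - 4)/(-2 - 4) × (8.3 - 7)/(-2 - 7) × (8.3 - 10)/(-2 - 10) = -0.035685
L_1(8.3) = (8.3 - (-2))/(1 - (-2)) × (8.3 - 4)/(1 - 4) × (8.3 - 7)/(1 - 7) × (8.3 - 10)/(1 - 10) = 0.201401
L_2(8.3) = (8.3 - (-2))/(4 - (-2)) × (8.3 - 1)/(4 - 1) × (8.3 - 7)/(4 - 7) × (8.3 - 10)/(4 - 10) = -0.512870
L_3(8.3) = (8.3 - (-2))/(7 - (-2)) × (8.3 - 1)/(7 - 1) × (8.3 - 4)/(7 - 4) × (8.3 - 10)/(7 - 10) = 1.130944
L_4(8.3) = (8.3 - (-2))/(10 - (-2)) × (8.3 - 1)/(10 - 1) × (8.3 - 4)/(10 - 4) × (8.3 - 7)/(10 - 7) = 0.216210

P(8.3) = 20×L_0(8.3) + 19×L_1(8.3) + 15×L_2(8.3) + 14×L_3(8.3) + (-7)×L_4(8.3)
P(8.3) = 9.739616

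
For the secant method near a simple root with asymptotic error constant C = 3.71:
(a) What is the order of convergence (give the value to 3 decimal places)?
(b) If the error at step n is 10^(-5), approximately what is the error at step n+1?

(a) Secant method has superlinear convergence with order φ = (1+√5)/2 ≈ 1.618.
    This means |e_{n+1}| ≈ C|e_n|^1.618.

(b) With |e_n| = 10^(-5) and C = 3.71:
    |e_{n+1}| ≈ 3.71 × (10^(-5))^1.618 = 3.71 × 10^(-8.09)

(a) ≈ 1.618 (golden ratio); (b) |e_{n+1}| ≈ 3.014e-08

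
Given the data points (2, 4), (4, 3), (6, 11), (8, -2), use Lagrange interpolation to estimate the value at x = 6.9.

Lagrange interpolation formula:
P(x) = Σ yᵢ × Lᵢ(x)
where Lᵢ(x) = Π_{j≠i} (x - xⱼ)/(xᵢ - xⱼ)

L_0(6.9) = (6.9 - 4)/(2 - 4) × (6.9 - 6)/(2 - 6) × (6.9 - 8)/(2 - 8) = 0.059813
L_1(6.9) = (6.9 - 2)/(4 - 2) × (6.9 - 6)/(4 - 6) × (6.9 - 8)/(4 - 8) = -0.303188
L_2(6.9) = (6.9 - 2)/(6 - 2) × (6.9 - 4)/(6 - 4) × (6.9 - 8)/(6 - 8) = 0.976937
L_3(6.9) = (6.9 - 2)/(8 - 2) × (6.9 - 4)/(8 - 4) × (6.9 - 6)/(8 - 6) = 0.266438

P(6.9) = 4×L_0(6.9) + 3×L_1(6.9) + 11×L_2(6.9) + (-2)×L_3(6.9)
P(6.9) = 9.543125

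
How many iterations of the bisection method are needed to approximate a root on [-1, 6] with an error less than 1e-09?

We need (b-a)/2^n ≤ 1e-09
(6 - (-1))/2^n ≤ 1e-09
7/2^n ≤ 1e-09
2^n ≥ 7000000000
n ≥ log₂(7000000000) = 32.70
n ≥ 33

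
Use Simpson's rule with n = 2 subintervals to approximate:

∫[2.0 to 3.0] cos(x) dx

f(x) = cos(x)
a = 2.0, b = 3.0, n = 2
h = (b - a)/n = 0.500000

Simpson's rule: (h/3)[f(x₀) + 4f(x₁) + 2f(x₂) + ... + f(xₙ)]

x_0 = 2.0000, f(x_0) = -0.416147, coefficient = 1
x_1 = 2.5000, f(x_1) = -0.801144, coefficient = 4
x_2 = 3.0000, f(x_2) = -0.989992, coefficient = 1

I ≈ (0.500000/3) × -4.610714 = -0.768452
Exact value: -0.768177
Error: 0.000275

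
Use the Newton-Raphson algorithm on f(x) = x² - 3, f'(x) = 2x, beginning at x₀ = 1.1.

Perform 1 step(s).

f(x) = x² - 3
f'(x) = 2x
x₀ = 1.1

Newton-Raphson formula: x_{n+1} = x_n - f(x_n)/f'(x_n)

Iteration 1:
  f(1.100000) = -1.790000
  f'(1.100000) = 2.200000
  x_1 = 1.100000 - (-1.790000)/2.200000 = 1.913636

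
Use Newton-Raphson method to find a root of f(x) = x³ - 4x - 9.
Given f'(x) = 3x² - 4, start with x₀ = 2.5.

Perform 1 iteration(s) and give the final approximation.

f(x) = x³ - 4x - 9
f'(x) = 3x² - 4
x₀ = 2.5

Newton-Raphson formula: x_{n+1} = x_n - f(x_n)/f'(x_n)

Iteration 1:
  f(2.500000) = -3.375000
  f'(2.500000) = 14.750000
  x_1 = 2.500000 - (-3.375000)/14.750000 = 2.728814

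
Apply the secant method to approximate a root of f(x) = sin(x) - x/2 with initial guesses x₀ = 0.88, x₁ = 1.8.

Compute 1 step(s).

f(x) = sin(x) - x/2
x₀ = 0.88, x₁ = 1.8

Secant formula: x_{n+1} = x_n - f(x_n)(x_n - x_{n-1})/(f(x_n) - f(x_{n-1}))

Iteration 1:
  f(0.880000) = 0.330739
  f(1.800000) = 0.073848
  x_2 = 1.800000 - 0.073848×(1.800000 - 0.880000)/(0.073848 - 0.330739)
       = 2.064469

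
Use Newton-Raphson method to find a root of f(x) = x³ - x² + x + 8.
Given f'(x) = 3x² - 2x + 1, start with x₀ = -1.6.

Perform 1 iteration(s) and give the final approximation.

f(x) = x³ - x² + x + 8
f'(x) = 3x² - 2x + 1
x₀ = -1.6

Newton-Raphson formula: x_{n+1} = x_n - f(x_n)/f'(x_n)

Iteration 1:
  f(-1.600000) = -0.256000
  f'(-1.600000) = 11.880000
  x_1 = -1.600000 - (-0.256000)/11.880000 = -1.578451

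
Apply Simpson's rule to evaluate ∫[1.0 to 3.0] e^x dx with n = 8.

f(x) = e^x
a = 1.0, b = 3.0, n = 8
h = (b - a)/n = 0.250000

Simpson's rule: (h/3)[f(x₀) + 4f(x₁) + 2f(x₂) + ... + f(xₙ)]

x_0 = 1.0000, f(x_0) = 2.718282, coefficient = 1
x_1 = 1.2500, f(x_1) = 3.490343, coefficient = 4
x_2 = 1.5000, f(x_2) = 4.481689, coefficient = 2
x_3 = 1.7500, f(x_3) = 5.754603, coefficient = 4
x_4 = 2.0000, f(x_4) = 7.389056, coefficient = 2
x_5 = 2.2500, f(x_5) = 9.487736, coefficient = 4
x_6 = 2.5000, f(x_6) = 12.182494, coefficient = 2
x_7 = 2.7500, f(x_7) = 15.642632, coefficient = 4
x_8 = 3.0000, f(x_8) = 20.085537, coefficient = 1

I ≈ (0.250000/3) × 208.411550 = 17.367629
Exact value: 17.367255
Error: 0.000374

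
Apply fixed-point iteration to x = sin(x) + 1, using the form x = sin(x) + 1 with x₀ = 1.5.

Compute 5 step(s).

Equation: x = sin(x) + 1
Fixed-point form: x = sin(x) + 1
x₀ = 1.5

x_1 = g(1.500000) = 1.997495
x_2 = g(1.997495) = 1.910337
x_3 = g(1.910337) = 1.942908
x_4 = g(1.942908) = 1.931562
x_5 = g(1.931562) = 1.935627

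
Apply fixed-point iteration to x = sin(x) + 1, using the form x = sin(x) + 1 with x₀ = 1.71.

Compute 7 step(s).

Equation: x = sin(x) + 1
Fixed-point form: x = sin(x) + 1
x₀ = 1.71

x_1 = g(1.710000) = 1.990327
x_2 = g(1.990327) = 1.913280
x_3 = g(1.913280) = 1.941923
x_4 = g(1.941923) = 1.931919
x_5 = g(1.931919) = 1.935501
x_6 = g(1.935501) = 1.934229
x_7 = g(1.934229) = 1.934682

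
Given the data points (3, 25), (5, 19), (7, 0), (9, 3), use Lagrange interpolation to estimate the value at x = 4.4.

Lagrange interpolation formula:
P(x) = Σ yᵢ × Lᵢ(x)
where Lᵢ(x) = Π_{j≠i} (x - xⱼ)/(xᵢ - xⱼ)

L_0(4.4) = (4.4 - 5)/(3 - 5) × (4.4 - 7)/(3 - 7) × (4.4 - 9)/(3 - 9) = 0.149500
L_1(4.4) = (4.4 - 3)/(5 - 3) × (4.4 - 7)/(5 - 7) × (4.4 - 9)/(5 - 9) = 1.046500
L_2(4.4) = (4.4 - 3)/(7 - 3) × (4.4 - 5)/(7 - 5) × (4.4 - 9)/(7 - 9) = -0.241500
L_3(4.4) = (4.4 - 3)/(9 - 3) × (4.4 - 5)/(9 - 5) × (4.4 - 7)/(9 - 7) = 0.045500

P(4.4) = 25×L_0(4.4) + 19×L_1(4.4) + 0×L_2(4.4) + 3×L_3(4.4)
P(4.4) = 23.757500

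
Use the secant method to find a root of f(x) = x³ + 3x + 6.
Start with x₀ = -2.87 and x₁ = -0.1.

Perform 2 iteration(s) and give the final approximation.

f(x) = x³ + 3x + 6
x₀ = -2.87, x₁ = -0.1

Secant formula: x_{n+1} = x_n - f(x_n)(x_n - x_{n-1})/(f(x_n) - f(x_{n-1}))

Iteration 1:
  f(-2.870000) = -26.249903
  f(-0.100000) = 5.699000
  x_2 = -0.100000 - 5.699000×(-0.100000 - (-2.870000))/(5.699000 - (-26.249903))
       = -0.594109
Iteration 2:
  f(-0.100000) = 5.699000
  f(-0.594109) = 4.007974
  x_3 = -0.594109 - 4.007974×(-0.594109 - (-0.100000))/(4.007974 - 5.699000)
       = -1.765217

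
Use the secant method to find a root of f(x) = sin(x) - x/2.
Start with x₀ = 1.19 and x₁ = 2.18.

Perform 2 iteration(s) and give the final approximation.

f(x) = sin(x) - x/2
x₀ = 1.19, x₁ = 2.18

Secant formula: x_{n+1} = x_n - f(x_n)(x_n - x_{n-1})/(f(x_n) - f(x_{n-1}))

Iteration 1:
  f(1.190000) = 0.333369
  f(2.180000) = -0.269896
  x_2 = 2.180000 - (-0.269896)×(2.180000 - 1.190000)/(-0.269896 - 0.333369)
       = 1.737082
Iteration 2:
  f(2.180000) = -0.269896
  f(1.737082) = 0.117666
  x_3 = 1.737082 - 0.117666×(1.737082 - 2.180000)/(0.117666 - (-0.269896))
       = 1.871554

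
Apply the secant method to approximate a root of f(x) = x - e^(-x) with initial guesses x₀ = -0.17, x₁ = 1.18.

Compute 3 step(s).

f(x) = x - e^(-x)
x₀ = -0.17, x₁ = 1.18

Secant formula: x_{n+1} = x_n - f(x_n)(x_n - x_{n-1})/(f(x_n) - f(x_{n-1}))

Iteration 1:
  f(-0.170000) = -1.355305
  f(1.180000) = 0.872721
  x_2 = 1.180000 - 0.872721×(1.180000 - (-0.170000))/(0.872721 - (-1.355305))
       = 0.651203
Iteration 2:
  f(1.180000) = 0.872721
  f(0.651203) = 0.129785
  x_3 = 0.651203 - 0.129785×(0.651203 - 1.180000)/(0.129785 - 0.872721)
       = 0.558827
Iteration 3:
  f(0.651203) = 0.129785
  f(0.558827) = -0.013053
  x_4 = 0.558827 - (-0.013053)×(0.558827 - 0.651203)/(-0.013053 - 0.129785)
       = 0.567268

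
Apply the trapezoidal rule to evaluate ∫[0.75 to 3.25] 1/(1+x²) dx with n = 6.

f(x) = 1/(1+x²)
a = 0.75, b = 3.25, n = 6
h = (b - a)/n = 0.416667

Trapezoidal rule: (h/2)[f(x₀) + 2f(x₁) + 2f(x₂) + ... + f(xₙ)]

x_0 = 0.7500, f(x_0) = 0.640000, coefficient = 1
x_1 = 1.1667, f(x_1) = 0.423529, coefficient = 2
x_2 = 1.5833, f(x_2) = 0.285149, coefficient = 2
x_3 = 2.0000, f(x_3) = 0.200000, coefficient = 2
x_4 = 2.4167, f(x_4) = 0.146193, coefficient = 2
x_5 = 2.8333, f(x_5) = 0.110769, coefficient = 2
x_6 = 3.2500, f(x_6) = 0.086486, coefficient = 1

I ≈ (0.416667/2) × 3.057767 = 0.637035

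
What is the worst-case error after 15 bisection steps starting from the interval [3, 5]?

Bisection error bound: |error| ≤ (b-a)/2^n
|error| ≤ (5 - 3)/2^15 = 2/2^15
|error| ≤ 0.0000610352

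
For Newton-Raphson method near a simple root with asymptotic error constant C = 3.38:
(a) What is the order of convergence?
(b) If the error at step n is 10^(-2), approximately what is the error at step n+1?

(a) Newton-Raphson has quadratic (order 2) convergence near simple roots.
    This means |e_{n+1}| ≈ C|e_n|².

(b) With |e_n| = 10^(-2) and C = 3.38:
    |e_{n+1}| ≈ 3.38 × (10^(-2))² = 3.38 × 10^(-4)

(a) 2 (quadratic); (b) |e_{n+1}| ≈ 3.380e-04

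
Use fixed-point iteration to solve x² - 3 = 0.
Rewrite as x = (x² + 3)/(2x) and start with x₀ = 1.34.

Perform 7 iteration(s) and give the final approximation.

Equation: x² - 3 = 0
Fixed-point form: x = (x² + 3)/(2x)
x₀ = 1.34

x_1 = g(1.340000) = 1.789403
x_2 = g(1.789403) = 1.732970
x_3 = g(1.732970) = 1.732051
x_4 = g(1.732051) = 1.732051
x_5 = g(1.732051) = 1.732051
x_6 = g(1.732051) = 1.732051
x_7 = g(1.732051) = 1.732051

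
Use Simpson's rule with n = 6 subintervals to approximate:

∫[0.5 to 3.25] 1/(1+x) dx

f(x) = 1/(1+x)
a = 0.5, b = 3.25, n = 6
h = (b - a)/n = 0.458333

Simpson's rule: (h/3)[f(x₀) + 4f(x₁) + 2f(x₂) + ... + f(xₙ)]

x_0 = 0.5000, f(x_0) = 0.666667, coefficient = 1
x_1 = 0.9583, f(x_1) = 0.510638, coefficient = 4
x_2 = 1.4167, f(x_2) = 0.413793, coefficient = 2
x_3 = 1.8750, f(x_3) = 0.347826, coefficient = 4
x_4 = 2.3333, f(x_4) = 0.300000, coefficient = 2
x_5 = 2.7917, f(x_5) = 0.263736, coefficient = 4
x_6 = 3.2500, f(x_6) = 0.235294, coefficient = 1

I ≈ (0.458333/3) × 6.818350 = 1.041692
Exact value: 1.041454
Error: 0.000238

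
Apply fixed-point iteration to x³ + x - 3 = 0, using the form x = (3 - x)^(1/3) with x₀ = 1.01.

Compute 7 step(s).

Equation: x³ + x - 3 = 0
Fixed-point form: x = (3 - x)^(1/3)
x₀ = 1.01

x_1 = g(1.010000) = 1.257818
x_2 = g(1.257818) = 1.203274
x_3 = g(1.203274) = 1.215702
x_4 = g(1.215702) = 1.212893
x_5 = g(1.212893) = 1.213529
x_6 = g(1.213529) = 1.213385
x_7 = g(1.213385) = 1.213418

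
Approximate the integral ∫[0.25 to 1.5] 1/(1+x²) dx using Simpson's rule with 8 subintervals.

f(x) = 1/(1+x²)
a = 0.25, b = 1.5, n = 8
h = (b - a)/n = 0.156250

Simpson's rule: (h/3)[f(x₀) + 4f(x₁) + 2f(x₂) + ... + f(xₙ)]

x_0 = 0.2500, f(x_0) = 0.941176, coefficient = 1
x_1 = 0.4062, f(x_1) = 0.858340, coefficient = 4
x_2 = 0.5625, f(x_2) = 0.759644, coefficient = 2
x_3 = 0.7188, f(x_3) = 0.659369, coefficient = 4
x_4 = 0.8750, f(x_4) = 0.566372, coefficient = 2
x_5 = 1.0312, f(x_5) = 0.484619, coefficient = 4
x_6 = 1.1875, f(x_6) = 0.414911, coefficient = 2
x_7 = 1.3438, f(x_7) = 0.356422, coefficient = 4
x_8 = 1.5000, f(x_8) = 0.307692, coefficient = 1

I ≈ (0.156250/3) × 14.165722 = 0.737798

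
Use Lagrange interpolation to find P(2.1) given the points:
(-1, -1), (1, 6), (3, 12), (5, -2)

Lagrange interpolation formula:
P(x) = Σ yᵢ × Lᵢ(x)
where Lᵢ(x) = Π_{j≠i} (x - xⱼ)/(xᵢ - xⱼ)

L_0(2.1) = (2.1 - 1)/(-1 - 1) × (2.1 - 3)/(-1 - 3) × (2.1 - 5)/(-1 - 5) = -0.059812
L_1(2.1) = (2.1 - (-1))/(1 - (-1)) × (2.1 - 3)/(1 - 3) × (2.1 - 5)/(1 - 5) = 0.505687
L_2(2.1) = (2.1 - (-1))/(3 - (-1)) × (2.1 - 1)/(3 - 1) × (2.1 - 5)/(3 - 5) = 0.618063
L_3(2.1) = (2.1 - (-1))/(5 - (-1)) × (2.1 - 1)/(5 - 1) × (2.1 - 3)/(5 - 3) = -0.063938

P(2.1) = (-1)×L_0(2.1) + 6×L_1(2.1) + 12×L_2(2.1) + (-2)×L_3(2.1)
P(2.1) = 10.638562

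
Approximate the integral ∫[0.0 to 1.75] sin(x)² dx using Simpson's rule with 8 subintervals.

f(x) = sin(x)²
a = 0.0, b = 1.75, n = 8
h = (b - a)/n = 0.218750

Simpson's rule: (h/3)[f(x₀) + 4f(x₁) + 2f(x₂) + ... + f(xₙ)]

x_0 = 0.0000, f(x_0) = 0.000000, coefficient = 1
x_1 = 0.2188, f(x_1) = 0.047093, coefficient = 4
x_2 = 0.4375, f(x_2) = 0.179502, coefficient = 2
x_3 = 0.6562, f(x_3) = 0.372283, coefficient = 4
x_4 = 0.8750, f(x_4) = 0.589123, coefficient = 2
x_5 = 1.0938, f(x_5) = 0.789175, coefficient = 4
x_6 = 1.3125, f(x_6) = 0.934754, coefficient = 2
x_7 = 1.5312, f(x_7) = 0.998437, coefficient = 4
x_8 = 1.7500, f(x_8) = 0.968228, coefficient = 1

I ≈ (0.218750/3) × 13.202936 = 0.962714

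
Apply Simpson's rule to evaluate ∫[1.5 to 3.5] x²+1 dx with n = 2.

f(x) = x²+1
a = 1.5, b = 3.5, n = 2
h = (b - a)/n = 1.000000

Simpson's rule: (h/3)[f(x₀) + 4f(x₁) + 2f(x₂) + ... + f(xₙ)]

x_0 = 1.5000, f(x_0) = 3.250000, coefficient = 1
x_1 = 2.5000, f(x_1) = 7.250000, coefficient = 4
x_2 = 3.5000, f(x_2) = 13.250000, coefficient = 1

I ≈ (1.000000/3) × 45.500000 = 15.166667
Exact value: 15.166667
Error: 0.000000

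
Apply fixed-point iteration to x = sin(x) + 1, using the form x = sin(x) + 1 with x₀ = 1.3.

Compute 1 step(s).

Equation: x = sin(x) + 1
Fixed-point form: x = sin(x) + 1
x₀ = 1.3

x_1 = g(1.300000) = 1.963558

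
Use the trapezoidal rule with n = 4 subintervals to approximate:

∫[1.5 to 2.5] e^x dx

f(x) = e^x
a = 1.5, b = 2.5, n = 4
h = (b - a)/n = 0.250000

Trapezoidal rule: (h/2)[f(x₀) + 2f(x₁) + 2f(x₂) + ... + f(xₙ)]

x_0 = 1.5000, f(x_0) = 4.481689, coefficient = 1
x_1 = 1.7500, f(x_1) = 5.754603, coefficient = 2
x_2 = 2.0000, f(x_2) = 7.389056, coefficient = 2
x_3 = 2.2500, f(x_3) = 9.487736, coefficient = 2
x_4 = 2.5000, f(x_4) = 12.182494, coefficient = 1

I ≈ (0.250000/2) × 61.926972 = 7.740872
Exact value: 7.700805
Error: 0.040067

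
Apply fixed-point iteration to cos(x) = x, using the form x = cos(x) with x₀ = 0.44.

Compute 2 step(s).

Equation: cos(x) = x
Fixed-point form: x = cos(x)
x₀ = 0.44

x_1 = g(0.440000) = 0.904752
x_2 = g(0.904752) = 0.617881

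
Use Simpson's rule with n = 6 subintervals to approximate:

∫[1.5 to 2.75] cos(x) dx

f(x) = cos(x)
a = 1.5, b = 2.75, n = 6
h = (b - a)/n = 0.208333

Simpson's rule: (h/3)[f(x₀) + 4f(x₁) + 2f(x₂) + ... + f(xₙ)]

x_0 = 1.5000, f(x_0) = 0.070737, coefficient = 1
x_1 = 1.7083, f(x_1) = -0.137104, coefficient = 4
x_2 = 1.9167, f(x_2) = -0.339016, coefficient = 2
x_3 = 2.1250, f(x_3) = -0.526266, coefficient = 4
x_4 = 2.3333, f(x_4) = -0.690758, coefficient = 2
x_5 = 2.5417, f(x_5) = -0.825377, coefficient = 4
x_6 = 2.7500, f(x_6) = -0.924302, coefficient = 1

I ≈ (0.208333/3) × -8.868103 = -0.615840
Exact value: -0.615834
Error: 0.000006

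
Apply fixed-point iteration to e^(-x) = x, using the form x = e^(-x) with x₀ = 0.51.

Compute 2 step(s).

Equation: e^(-x) = x
Fixed-point form: x = e^(-x)
x₀ = 0.51

x_1 = g(0.510000) = 0.600496
x_2 = g(0.600496) = 0.548540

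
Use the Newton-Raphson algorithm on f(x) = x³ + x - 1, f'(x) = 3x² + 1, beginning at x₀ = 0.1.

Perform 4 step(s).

f(x) = x³ + x - 1
f'(x) = 3x² + 1
x₀ = 0.1

Newton-Raphson formula: x_{n+1} = x_n - f(x_n)/f'(x_n)

Iteration 1:
  f(0.100000) = -0.899000
  f'(0.100000) = 1.030000
  x_1 = 0.100000 - (-0.899000)/1.030000 = 0.972816
Iteration 2:
  f(0.972816) = 0.893459
  f'(0.972816) = 3.839110
  x_2 = 0.972816 - 0.893459/3.839110 = 0.740090
Iteration 3:
  f(0.740090) = 0.145462
  f'(0.740090) = 2.643200
  x_3 = 0.740090 - 0.145462/2.643200 = 0.685058
Iteration 4:
  f(0.685058) = 0.006558
  f'(0.685058) = 2.407911
  x_4 = 0.685058 - 0.006558/2.407911 = 0.682334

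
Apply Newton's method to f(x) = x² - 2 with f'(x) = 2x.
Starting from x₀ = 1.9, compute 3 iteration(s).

f(x) = x² - 2
f'(x) = 2x
x₀ = 1.9

Newton-Raphson formula: x_{n+1} = x_n - f(x_n)/f'(x_n)

Iteration 1:
  f(1.900000) = 1.610000
  f'(1.900000) = 3.800000
  x_1 = 1.900000 - 1.610000/3.800000 = 1.476316
Iteration 2:
  f(1.476316) = 0.179508
  f'(1.476316) = 2.952632
  x_2 = 1.476316 - 0.179508/2.952632 = 1.415520
Iteration 3:
  f(1.415520) = 0.003696
  f'(1.415520) = 2.831039
  x_3 = 1.415520 - 0.003696/2.831039 = 1.414214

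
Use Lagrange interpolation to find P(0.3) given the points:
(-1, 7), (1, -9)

Lagrange interpolation formula:
P(x) = Σ yᵢ × Lᵢ(x)
where Lᵢ(x) = Π_{j≠i} (x - xⱼ)/(xᵢ - xⱼ)

L_0(0.3) = (0.3 - 1)/(-1 - 1) = 0.350000
L_1(0.3) = (0.3 - (-1))/(1 - (-1)) = 0.650000

P(0.3) = 7×L_0(0.3) + (-9)×L_1(0.3)
P(0.3) = -3.400000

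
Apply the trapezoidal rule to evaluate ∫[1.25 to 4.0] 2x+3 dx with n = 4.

f(x) = 2x+3
a = 1.25, b = 4.0, n = 4
h = (b - a)/n = 0.687500

Trapezoidal rule: (h/2)[f(x₀) + 2f(x₁) + 2f(x₂) + ... + f(xₙ)]

x_0 = 1.2500, f(x_0) = 5.500000, coefficient = 1
x_1 = 1.9375, f(x_1) = 6.875000, coefficient = 2
x_2 = 2.6250, f(x_2) = 8.250000, coefficient = 2
x_3 = 3.3125, f(x_3) = 9.625000, coefficient = 2
x_4 = 4.0000, f(x_4) = 11.000000, coefficient = 1

I ≈ (0.687500/2) × 66.000000 = 22.687500
Exact value: 22.687500
Error: 0.000000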